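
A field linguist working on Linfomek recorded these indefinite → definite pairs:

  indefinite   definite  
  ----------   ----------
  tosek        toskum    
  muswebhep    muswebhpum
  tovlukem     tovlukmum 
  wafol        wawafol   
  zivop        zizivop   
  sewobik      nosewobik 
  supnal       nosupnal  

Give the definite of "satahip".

muswebhep and zivop both end in -p yet inflect differently (muswebhpum, zizivop), so the final letter is not what conditions the rule; the last vowel is.
"satahip" has last vowel 'i'. The one such stem in the data (sewobik → nosewobik) adds the prefix no-, so the same rule applies.
So satahip → nosatahip.

nosatahip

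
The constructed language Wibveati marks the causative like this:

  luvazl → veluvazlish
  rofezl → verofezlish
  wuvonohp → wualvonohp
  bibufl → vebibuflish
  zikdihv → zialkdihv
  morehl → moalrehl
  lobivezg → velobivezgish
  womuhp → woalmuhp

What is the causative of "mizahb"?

mialzahb

morehl and rofezl both end in -l yet inflect differently (moalrehl, verofezlish), so the final letter is not what conditions the rule; the second-to-last letter is.
"mizahb" has second-to-last letter 'h'. The stems whose second-to-last letter is 'h' (womuhp → woalmuhp, wuvonohp → wualvonohp, zikdihv → zialkdihv) insert -al- after the first vowel.
The other pattern: stems whose second-to-last letter is 'f' or 'z' add ve- … -ish around the stem.
So mizahb → mialzahb.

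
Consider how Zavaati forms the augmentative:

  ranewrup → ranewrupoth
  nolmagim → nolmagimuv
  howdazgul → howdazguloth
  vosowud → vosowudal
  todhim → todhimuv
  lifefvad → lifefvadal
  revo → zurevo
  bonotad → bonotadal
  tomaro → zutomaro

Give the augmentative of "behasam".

behasamuv

vosowud and howdazgul both have last vowel 'u' yet inflect differently (vosowudal, howdazguloth), so the last vowel is not what conditions the rule; the final letter is.
"behasam" ends in -m. The stems ending in -m (nolmagim → nolmagimuv, todhim → todhimuv) add -uv.
The other patterns: stems ending in -d add -al; stems ending in -o add the prefix zu-; stems ending in -l or -p add -oth.
So behasam → behasamuv.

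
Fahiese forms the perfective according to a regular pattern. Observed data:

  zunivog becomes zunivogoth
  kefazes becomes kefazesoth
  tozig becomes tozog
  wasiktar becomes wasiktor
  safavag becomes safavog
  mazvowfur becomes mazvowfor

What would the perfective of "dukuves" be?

zunivog and tozig both end in -g yet inflect differently (zunivogoth, tozog), so the final letter is not what conditions the rule; the last vowel is.
"dukuves" has last vowel 'e'. The one such stem in the data (kefazes → kefazesoth) adds -oth, so the same rule applies.
The other pattern: stems whose last vowel is 'a', 'i' or 'u' change the last vowel to 'o'.
So dukuves → dukuvesoth.

dukuvesoth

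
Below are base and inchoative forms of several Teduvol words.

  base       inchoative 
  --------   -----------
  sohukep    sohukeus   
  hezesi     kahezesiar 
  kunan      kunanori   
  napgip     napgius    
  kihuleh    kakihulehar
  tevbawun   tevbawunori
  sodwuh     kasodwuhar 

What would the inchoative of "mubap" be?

mubaus

tevbawun and sodwuh both have last vowel 'u' yet inflect differently (tevbawunori, kasodwuhar), so the last vowel is not what conditions the rule; the final letter is.
"mubap" ends in -p. The stems ending in -p (napgip → napgius, sohukep → sohukeus) drop the final letter and add -us.
The other patterns: stems ending in -n add -ori; stems ending in -h or -i add ka- … -ar around the stem.
So mubap → mubaus.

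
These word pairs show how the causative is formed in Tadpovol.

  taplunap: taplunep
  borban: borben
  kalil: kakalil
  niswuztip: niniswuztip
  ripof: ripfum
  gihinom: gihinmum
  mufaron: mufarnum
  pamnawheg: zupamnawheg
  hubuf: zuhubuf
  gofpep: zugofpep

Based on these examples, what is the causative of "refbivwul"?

taplunap and niswuztip both end in -p yet inflect differently (taplunep, niniswuztip), so the final letter is not what conditions the rule; the last vowel is.
"refbivwul" has last vowel 'u'. The one such stem in the data (hubuf → zuhubuf) adds the prefix zu-, so the same rule applies.
The other patterns: stems whose last vowel is 'a' change the last vowel to 'e'; stems whose last vowel is 'i' repeat the first consonant+vowel as a prefix; stems whose last vowel is 'o' delete the last vowel and add -um.
So refbivwul → zurefbivwul.

zurefbivwul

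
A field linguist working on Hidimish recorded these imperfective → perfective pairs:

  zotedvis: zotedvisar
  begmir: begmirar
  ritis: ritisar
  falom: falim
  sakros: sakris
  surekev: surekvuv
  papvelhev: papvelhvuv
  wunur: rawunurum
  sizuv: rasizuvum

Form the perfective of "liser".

lisruv

"liser" has last vowel 'e'. The stems whose last vowel is 'e' (surekev → surekvuv, papvelhev → papvelhvuv) delete the last vowel and add -uv.
The other patterns: stems whose last vowel is 'i' add -ar; stems whose last vowel is 'o' change the last vowel to 'i'; stems whose last vowel is 'u' add ra- … -um around the stem.
So liser → lisruv.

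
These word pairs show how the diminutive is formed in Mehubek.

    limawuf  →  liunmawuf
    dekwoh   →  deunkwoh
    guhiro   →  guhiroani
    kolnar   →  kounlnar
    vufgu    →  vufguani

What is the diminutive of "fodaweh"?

foundaweh

vufgu and limawuf both have last vowel 'u' yet inflect differently (vufguani, liunmawuf), so the last vowel is not what conditions the rule; whether the stem ends in a vowel or a consonant is.
"fodaweh" ends in a consonant. The stems ending in a consonant (limawuf → liunmawuf, kolnar → kounlnar, dekwoh → deunkwoh) insert -un- after the first vowel.
The other pattern: stems ending in a vowel add -ani.
So fodaweh → foundaweh.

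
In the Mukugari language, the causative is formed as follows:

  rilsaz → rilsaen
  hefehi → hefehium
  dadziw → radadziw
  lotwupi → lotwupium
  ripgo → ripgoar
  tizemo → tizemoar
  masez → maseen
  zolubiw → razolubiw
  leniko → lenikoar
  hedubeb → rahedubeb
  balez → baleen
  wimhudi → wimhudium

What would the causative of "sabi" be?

sabium

lotwupi and dadziw both have last vowel 'i' yet inflect differently (lotwupium, radadziw), so the last vowel is not what conditions the rule; the final letter is.
"sabi" ends in -i. The stems ending in -i (lotwupi → lotwupium, wimhudi → wimhudium, hefehi → hefehium) add -um.
So sabi → sabium.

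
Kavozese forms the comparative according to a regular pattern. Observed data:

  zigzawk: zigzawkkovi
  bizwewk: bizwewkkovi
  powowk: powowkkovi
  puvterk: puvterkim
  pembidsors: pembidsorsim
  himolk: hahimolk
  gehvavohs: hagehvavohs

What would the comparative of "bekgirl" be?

zigzawk and puvterk both end in -k yet inflect differently (zigzawkkovi, puvterkim), so the final letter is not what conditions the rule; the second-to-last letter is.
"bekgirl" has second-to-last letter 'r'. The stems whose second-to-last letter is 'r' (puvterk → puvterkim, pembidsors → pembidsorsim) add -im.
So bekgirl → bekgirlim.

bekgirlim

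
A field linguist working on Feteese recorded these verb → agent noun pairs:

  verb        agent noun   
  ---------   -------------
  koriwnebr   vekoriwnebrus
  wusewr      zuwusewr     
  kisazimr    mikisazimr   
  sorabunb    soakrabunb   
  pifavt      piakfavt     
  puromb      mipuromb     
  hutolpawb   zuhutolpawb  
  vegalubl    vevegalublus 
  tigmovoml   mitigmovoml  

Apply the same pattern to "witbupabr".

tigmovoml and vegalubl both end in -l yet inflect differently (mitigmovoml, vevegalublus), so the final letter is not what conditions the rule; the second-to-last letter is.
"witbupabr" has second-to-last letter 'b'. The stems whose second-to-last letter is 'b' (vegalubl → vevegalublus, koriwnebr → vekoriwnebrus) add ve- … -us around the stem.
The other patterns: stems whose second-to-last letter is 'm' add the prefix mi-; stems whose second-to-last letter is 'w' add the prefix zu-; stems whose second-to-last letter is 'n' or 'v' insert -ak- after the first vowel.
So witbupabr → vewitbupabrus.

vewitbupabrus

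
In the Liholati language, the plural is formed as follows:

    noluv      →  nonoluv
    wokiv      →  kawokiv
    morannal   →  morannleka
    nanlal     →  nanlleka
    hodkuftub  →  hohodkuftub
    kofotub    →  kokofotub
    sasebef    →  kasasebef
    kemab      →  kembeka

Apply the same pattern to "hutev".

kofotub and kemab both end in -b yet inflect differently (kokofotub, kembeka), so the final letter is not what conditions the rule; the last vowel is.
"hutev" has last vowel 'e'. The one such stem in the data (sasebef → kasasebef) adds the prefix ka-, so the same rule applies.
The other patterns: stems whose last vowel is 'u' repeat the first consonant+vowel as a prefix; stems whose last vowel is 'a' delete the last vowel and add -eka.
So hutev → kahutev.

kahutev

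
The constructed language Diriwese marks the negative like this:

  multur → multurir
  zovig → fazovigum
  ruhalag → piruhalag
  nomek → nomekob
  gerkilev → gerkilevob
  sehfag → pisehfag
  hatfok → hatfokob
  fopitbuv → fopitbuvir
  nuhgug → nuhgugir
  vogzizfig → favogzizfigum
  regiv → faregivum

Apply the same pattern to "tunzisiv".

fatunzisivum

regiv and gerkilev both end in -v yet inflect differently (faregivum, gerkilevob), so the final letter is not what conditions the rule; the last vowel is.
"tunzisiv" has last vowel 'i'. The stems whose last vowel is 'i' (zovig → fazovigum, regiv → faregivum, vogzizfig → favogzizfigum) add fa- … -um around the stem.
The other patterns: stems whose last vowel is 'e' or 'o' add -ob; stems whose last vowel is 'a' add the prefix pi-; stems whose last vowel is 'u' add -ir.
So tunzisiv → fatunzisivum.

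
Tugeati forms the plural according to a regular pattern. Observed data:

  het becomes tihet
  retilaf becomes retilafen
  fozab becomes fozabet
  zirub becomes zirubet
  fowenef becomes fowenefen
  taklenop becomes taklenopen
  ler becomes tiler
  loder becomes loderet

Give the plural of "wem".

tiwem

"wem" has 1 vowel. The stems with 1 vowel (ler → tiler, het → tihet) add the prefix ti-.
So wem → tiwem.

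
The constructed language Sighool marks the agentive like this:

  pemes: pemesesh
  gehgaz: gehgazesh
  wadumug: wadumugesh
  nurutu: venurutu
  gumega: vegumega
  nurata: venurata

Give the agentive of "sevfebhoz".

sevfebhozesh

"sevfebhoz" ends in a consonant. The stems ending in a consonant (pemes → pemesesh, gehgaz → gehgazesh, wadumug → wadumugesh) add -esh.
So sevfebhoz → sevfebhozesh.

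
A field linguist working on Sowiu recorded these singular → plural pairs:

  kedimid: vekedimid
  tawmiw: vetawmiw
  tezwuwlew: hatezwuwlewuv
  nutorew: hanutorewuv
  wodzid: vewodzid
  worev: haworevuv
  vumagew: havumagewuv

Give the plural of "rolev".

harolevuv

tawmiw and tezwuwlew both end in -w yet inflect differently (vetawmiw, hatezwuwlewuv), so the final letter is not what conditions the rule; the last vowel is.
"rolev" has last vowel 'e'. The stems whose last vowel is 'e' (tezwuwlew → hatezwuwlewuv, worev → haworevuv, vumagew → havumagewuv) add ha- … -uv around the stem.
So rolev → harolevuv.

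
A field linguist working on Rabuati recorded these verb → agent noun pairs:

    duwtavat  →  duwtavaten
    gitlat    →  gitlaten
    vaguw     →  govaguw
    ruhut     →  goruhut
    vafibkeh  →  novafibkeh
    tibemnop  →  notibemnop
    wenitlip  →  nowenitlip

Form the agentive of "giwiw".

nogiwiw

"giwiw" has last vowel 'i'. The one such stem in the data (wenitlip → nowenitlip) adds the prefix no-, so the same rule applies.
So giwiw → nogiwiw.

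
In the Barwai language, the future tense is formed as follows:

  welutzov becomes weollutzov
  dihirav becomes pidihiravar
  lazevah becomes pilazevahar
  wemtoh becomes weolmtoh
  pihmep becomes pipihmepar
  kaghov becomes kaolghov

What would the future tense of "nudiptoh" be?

kaghov and dihirav both end in -v yet inflect differently (kaolghov, pidihiravar), so the final letter is not what conditions the rule; the last vowel is.
"nudiptoh" has last vowel 'o'. The stems whose last vowel is 'o' (kaghov → kaolghov, wemtoh → weolmtoh, welutzov → weollutzov) insert -ol- after the first vowel.
So nudiptoh → nuoldiptoh.

nuoldiptoh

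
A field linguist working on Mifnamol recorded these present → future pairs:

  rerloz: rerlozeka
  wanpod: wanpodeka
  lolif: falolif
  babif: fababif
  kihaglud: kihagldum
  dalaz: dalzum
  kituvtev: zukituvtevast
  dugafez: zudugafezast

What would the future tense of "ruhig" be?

faruhig

dugafez and dalaz both end in -z yet inflect differently (zudugafezast, dalzum), so the final letter is not what conditions the rule; the last vowel is.
"ruhig" has last vowel 'i'. The stems whose last vowel is 'i' (babif → fababif, lolif → falolif) add the prefix fa-.
So ruhig → faruhig.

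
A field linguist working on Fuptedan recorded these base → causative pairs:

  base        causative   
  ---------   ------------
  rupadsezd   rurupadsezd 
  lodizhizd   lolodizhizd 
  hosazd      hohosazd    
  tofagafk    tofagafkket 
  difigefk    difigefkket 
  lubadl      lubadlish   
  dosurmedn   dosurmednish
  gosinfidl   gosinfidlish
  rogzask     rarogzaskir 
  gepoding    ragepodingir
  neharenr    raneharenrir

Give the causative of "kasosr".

tofagafk and rogzask both end in -k yet inflect differently (tofagafkket, rarogzaskir), so the final letter is not what conditions the rule; the second-to-last letter is.
"kasosr" has second-to-last letter 's'. The one such stem in the data (rogzask → rarogzaskir) adds ra- … -ir around the stem, so the same rule applies.
The other patterns: stems whose second-to-last letter is 'z' repeat the first consonant+vowel as a prefix; stems whose second-to-last letter is 'f' double the final consonant and add -et; stems whose second-to-last letter is 'd' add -ish.
So kasosr → rakasosrir.

rakasosrir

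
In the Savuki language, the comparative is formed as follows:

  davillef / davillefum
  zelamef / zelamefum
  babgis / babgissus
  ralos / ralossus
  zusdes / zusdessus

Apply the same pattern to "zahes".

"zahes" ends in -s. The stems ending in -s (babgis → babgissus, ralos → ralossus, zusdes → zusdessus) double the final consonant and add -us.
So zahes → zahessus.

zahessus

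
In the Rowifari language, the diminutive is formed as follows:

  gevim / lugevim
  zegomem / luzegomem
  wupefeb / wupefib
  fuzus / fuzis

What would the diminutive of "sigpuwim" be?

lusigpuwim

"sigpuwim" ends in -m. The stems ending in -m (gevim → lugevim, zegomem → luzegomem) add the prefix lu-.
The other pattern: stems ending in -b or -s change the last vowel to 'i'.
So sigpuwim → lusigpuwim.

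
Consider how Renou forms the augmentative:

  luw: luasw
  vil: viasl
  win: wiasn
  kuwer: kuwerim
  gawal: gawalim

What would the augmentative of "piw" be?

vil and gawal both end in -l yet inflect differently (viasl, gawalim), so the final letter is not what conditions the rule; the number of vowels is.
"piw" has 1 vowel. The stems with 1 vowel (luw → luasw, vil → viasl, win → wiasn) insert -as- after the first vowel.
So piw → piasw.

piasw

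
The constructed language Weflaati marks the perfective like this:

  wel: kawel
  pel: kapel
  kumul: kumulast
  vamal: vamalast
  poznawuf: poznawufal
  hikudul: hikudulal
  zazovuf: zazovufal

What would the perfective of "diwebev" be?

wel and kumul both end in -l yet inflect differently (kawel, kumulast), so the final letter is not what conditions the rule; the number of vowels is.
"diwebev" has 3 vowels. The stems with 3 vowels (poznawuf → poznawufal, hikudul → hikudulal, zazovuf → zazovufal) add -al.
The other patterns: stems with 1 vowel add the prefix ka-; stems with 2 vowels add -ast.
So diwebev → diwebeval.

diwebeval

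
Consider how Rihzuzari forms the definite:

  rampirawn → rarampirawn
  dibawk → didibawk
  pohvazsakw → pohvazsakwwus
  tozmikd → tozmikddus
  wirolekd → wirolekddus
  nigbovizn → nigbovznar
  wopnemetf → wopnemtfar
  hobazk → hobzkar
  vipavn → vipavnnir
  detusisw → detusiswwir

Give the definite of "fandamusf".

rampirawn and nigbovizn both end in -n yet inflect differently (rarampirawn, nigbovznar), so the final letter is not what conditions the rule; the second-to-last letter is.
"fandamusf" has second-to-last letter 's'. The one such stem in the data (detusisw → detusiswwir) doubles the final consonant and adds -ir (as does vipavn), so the same rule applies.
The other patterns: stems whose second-to-last letter is 'w' repeat the first consonant+vowel as a prefix; stems whose second-to-last letter is 'k' double the final consonant and add -us; stems whose second-to-last letter is 't' or 'z' delete the last vowel and add -ar.
So fandamusf → fandamusffir.

fandamusffir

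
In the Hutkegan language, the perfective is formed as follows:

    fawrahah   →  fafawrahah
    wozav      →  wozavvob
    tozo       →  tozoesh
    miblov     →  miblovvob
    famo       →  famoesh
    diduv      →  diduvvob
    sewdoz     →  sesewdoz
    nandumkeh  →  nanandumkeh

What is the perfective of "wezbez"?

wewezbez

tozo and miblov both have last vowel 'o' yet inflect differently (tozoesh, miblovvob), so the last vowel is not what conditions the rule; the final letter is.
"wezbez" ends in -z. The one such stem in the data (sewdoz → sesewdoz) repeats the first consonant+vowel as a prefix (as do fawrahah, nandumkeh), so the same rule applies.
The other patterns: stems ending in -o add -esh; stems ending in -v double the final consonant and add -ob.
So wezbez → wewezbez.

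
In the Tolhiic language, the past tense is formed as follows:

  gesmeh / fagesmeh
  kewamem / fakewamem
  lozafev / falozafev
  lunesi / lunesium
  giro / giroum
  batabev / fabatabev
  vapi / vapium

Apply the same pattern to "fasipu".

lozafev and lunesi both begin with l- yet inflect differently (falozafev, lunesium), so the first letter is not what conditions the rule; whether the stem ends in a vowel or a consonant is.
"fasipu" ends in a vowel. The stems ending in a vowel (lunesi → lunesium, giro → giroum, vapi → vapium) add -um.
The other pattern: stems ending in a consonant add the prefix fa-.
So fasipu → fasipuum.

fasipuum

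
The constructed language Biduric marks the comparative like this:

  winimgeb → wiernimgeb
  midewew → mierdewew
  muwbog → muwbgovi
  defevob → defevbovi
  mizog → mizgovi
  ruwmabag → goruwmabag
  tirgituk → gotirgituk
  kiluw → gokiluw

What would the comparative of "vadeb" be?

vaerdeb

winimgeb and defevob both end in -b yet inflect differently (wiernimgeb, defevbovi), so the final letter is not what conditions the rule; the last vowel is.
"vadeb" has last vowel 'e'. The stems whose last vowel is 'e' (winimgeb → wiernimgeb, midewew → mierdewew) insert -er- after the first vowel.
So vadeb → vaerdeb.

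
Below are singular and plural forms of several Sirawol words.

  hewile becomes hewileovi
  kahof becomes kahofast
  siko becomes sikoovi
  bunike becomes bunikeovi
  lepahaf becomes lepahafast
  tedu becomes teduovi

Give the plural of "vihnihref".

kahof and siko both have last vowel 'o' yet inflect differently (kahofast, sikoovi), so the last vowel is not what conditions the rule; whether the stem ends in a vowel or a consonant is.
"vihnihref" ends in a consonant. The stems ending in a consonant (lepahaf → lepahafast, kahof → kahofast) add -ast.
So vihnihref → vihnihrefast.

vihnihrefast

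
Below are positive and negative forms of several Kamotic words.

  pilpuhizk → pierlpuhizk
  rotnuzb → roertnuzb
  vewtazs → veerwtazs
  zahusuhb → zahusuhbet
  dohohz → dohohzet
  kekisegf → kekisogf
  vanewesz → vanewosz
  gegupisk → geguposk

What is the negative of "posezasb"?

"posezasb" has second-to-last letter 's'. The stems whose second-to-last letter is 's' (vanewesz → vanewosz, gegupisk → geguposk) change the last vowel to 'o'.
The other patterns: stems whose second-to-last letter is 'z' insert -er- after the first vowel; stems whose second-to-last letter is 'h' add -et.
So posezasb → posezosb.

posezosb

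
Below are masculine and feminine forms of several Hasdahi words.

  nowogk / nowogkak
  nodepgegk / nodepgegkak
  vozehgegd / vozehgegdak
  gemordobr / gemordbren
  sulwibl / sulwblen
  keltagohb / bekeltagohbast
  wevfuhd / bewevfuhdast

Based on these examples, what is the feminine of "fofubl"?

fofblen

vozehgegd and wevfuhd both end in -d yet inflect differently (vozehgegdak, bewevfuhdast), so the final letter is not what conditions the rule; the second-to-last letter is.
"fofubl" has second-to-last letter 'b'. The stems whose second-to-last letter is 'b' (gemordobr → gemordbren, sulwibl → sulwblen) delete the last vowel and add -en.
The other patterns: stems whose second-to-last letter is 'g' add -ak; stems whose second-to-last letter is 'h' add be- … -ast around the stem.
So fofubl → fofblen.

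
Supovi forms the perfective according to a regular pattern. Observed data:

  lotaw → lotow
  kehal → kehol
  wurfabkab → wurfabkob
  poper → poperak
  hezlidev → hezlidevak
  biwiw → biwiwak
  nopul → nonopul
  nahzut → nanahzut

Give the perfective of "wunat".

"wunat" has last vowel 'a'. The stems whose last vowel is 'a' (lotaw → lotow, kehal → kehol, wurfabkab → wurfabkob) change the last vowel to 'o'.
So wunat → wunot.

wunot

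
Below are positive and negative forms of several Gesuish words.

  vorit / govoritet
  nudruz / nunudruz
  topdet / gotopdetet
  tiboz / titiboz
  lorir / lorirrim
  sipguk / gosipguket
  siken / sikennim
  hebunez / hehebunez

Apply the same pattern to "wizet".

gowizetet

siken and hebunez both have last vowel 'e' yet inflect differently (sikennim, hehebunez), so the last vowel is not what conditions the rule; the final letter is.
"wizet" ends in -t. The stems ending in -t (topdet → gotopdetet, vorit → govoritet) add go- … -et around the stem.
The other patterns: stems ending in -n or -r double the final consonant and add -im; stems ending in -z repeat the first consonant+vowel as a prefix.
So wizet → gowizetet.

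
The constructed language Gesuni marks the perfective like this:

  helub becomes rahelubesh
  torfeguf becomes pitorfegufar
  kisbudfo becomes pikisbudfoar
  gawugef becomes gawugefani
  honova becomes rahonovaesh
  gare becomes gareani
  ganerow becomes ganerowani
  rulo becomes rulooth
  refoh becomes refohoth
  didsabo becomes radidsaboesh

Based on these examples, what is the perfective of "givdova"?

"givdova" begins with g-. The stems beginning with g- (gare → gareani, gawugef → gawugefani, ganerow → ganerowani) add -ani.
So givdova → givdovaani.

givdovaani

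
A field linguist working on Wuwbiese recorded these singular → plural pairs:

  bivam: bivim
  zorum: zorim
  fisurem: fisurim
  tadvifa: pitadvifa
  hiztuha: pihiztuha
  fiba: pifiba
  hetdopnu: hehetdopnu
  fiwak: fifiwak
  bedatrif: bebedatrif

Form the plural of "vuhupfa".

pivuhupfa

"vuhupfa" ends in -a. The stems ending in -a (tadvifa → pitadvifa, hiztuha → pihiztuha, fiba → pifiba) add the prefix pi-.
The other patterns: stems ending in -m change the last vowel to 'i'; stems ending in -f, -k or -u repeat the first consonant+vowel as a prefix.
So vuhupfa → pivuhupfa.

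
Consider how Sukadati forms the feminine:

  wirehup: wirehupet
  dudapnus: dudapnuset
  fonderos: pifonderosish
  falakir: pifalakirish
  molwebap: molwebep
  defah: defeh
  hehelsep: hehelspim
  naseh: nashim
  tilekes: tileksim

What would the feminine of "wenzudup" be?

wenzudupet

"wenzudup" has last vowel 'u'. The stems whose last vowel is 'u' (wirehup → wirehupet, dudapnus → dudapnuset) add -et.
The other patterns: stems whose last vowel is 'i' or 'o' add pi- … -ish around the stem; stems whose last vowel is 'a' change the last vowel to 'e'; stems whose last vowel is 'e' delete the last vowel and add -im.
So wenzudup → wenzudupet.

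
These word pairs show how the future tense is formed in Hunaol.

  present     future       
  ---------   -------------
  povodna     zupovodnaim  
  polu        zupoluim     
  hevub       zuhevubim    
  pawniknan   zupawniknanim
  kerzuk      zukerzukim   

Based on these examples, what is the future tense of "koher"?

zukoherim

Every pair shown (povodna → zupovodnaim, polu → zupoluim, hevub → zuhevubim, …) follows the same rule: add zu- … -im around the stem.
So koher → zukoherim.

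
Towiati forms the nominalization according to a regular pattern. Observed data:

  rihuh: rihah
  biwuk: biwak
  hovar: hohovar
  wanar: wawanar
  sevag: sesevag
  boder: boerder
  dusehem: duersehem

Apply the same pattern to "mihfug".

"mihfug" has last vowel 'u'. The stems whose last vowel is 'u' (biwuk → biwak, rihuh → rihah) change the last vowel to 'a'.
So mihfug → mihfag.

mihfag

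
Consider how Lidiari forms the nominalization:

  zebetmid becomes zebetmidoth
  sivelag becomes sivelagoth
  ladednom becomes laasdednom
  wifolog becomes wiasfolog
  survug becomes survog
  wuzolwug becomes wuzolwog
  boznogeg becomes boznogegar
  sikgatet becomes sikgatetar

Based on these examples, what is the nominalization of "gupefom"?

"gupefom" has last vowel 'o'. The stems whose last vowel is 'o' (ladednom → laasdednom, wifolog → wiasfolog) insert -as- after the first vowel.
So gupefom → guaspefom.

guaspefom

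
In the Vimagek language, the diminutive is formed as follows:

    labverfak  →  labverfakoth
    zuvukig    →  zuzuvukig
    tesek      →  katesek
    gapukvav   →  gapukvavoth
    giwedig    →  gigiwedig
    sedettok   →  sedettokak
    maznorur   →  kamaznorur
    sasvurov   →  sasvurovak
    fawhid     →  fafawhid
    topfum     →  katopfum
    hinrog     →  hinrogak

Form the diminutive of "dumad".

sedettok and tesek both end in -k yet inflect differently (sedettokak, katesek), so the final letter is not what conditions the rule; the last vowel is.
"dumad" has last vowel 'a'. The stems whose last vowel is 'a' (gapukvav → gapukvavoth, labverfak → labverfakoth) add -oth.
The other patterns: stems whose last vowel is 'o' add -ak; stems whose last vowel is 'e' or 'u' add the prefix ka-; stems whose last vowel is 'i' repeat the first consonant+vowel as a prefix.
So dumad → dumadoth.

dumadoth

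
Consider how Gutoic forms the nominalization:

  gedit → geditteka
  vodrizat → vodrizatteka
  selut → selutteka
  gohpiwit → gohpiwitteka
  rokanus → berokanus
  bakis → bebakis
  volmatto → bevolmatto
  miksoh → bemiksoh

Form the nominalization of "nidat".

nidatteka

selut and rokanus both have last vowel 'u' yet inflect differently (selutteka, berokanus), so the last vowel is not what conditions the rule; the final letter is.
"nidat" ends in -t. The stems ending in -t (gedit → geditteka, vodrizat → vodrizatteka, selut → selutteka) double the final consonant and add -eka.
So nidat → nidatteka.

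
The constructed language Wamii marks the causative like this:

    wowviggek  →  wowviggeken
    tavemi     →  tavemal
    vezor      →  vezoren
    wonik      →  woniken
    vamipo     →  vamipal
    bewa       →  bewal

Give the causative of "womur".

womuren

vezor and vamipo both have last vowel 'o' yet inflect differently (vezoren, vamipal), so the last vowel is not what conditions the rule; whether the stem ends in a vowel or a consonant is.
"womur" ends in a consonant. The stems ending in a consonant (wonik → woniken, wowviggek → wowviggeken, vezor → vezoren) add -en.
The other pattern: stems ending in a vowel drop the final letter and add -al.
So womur → womuren.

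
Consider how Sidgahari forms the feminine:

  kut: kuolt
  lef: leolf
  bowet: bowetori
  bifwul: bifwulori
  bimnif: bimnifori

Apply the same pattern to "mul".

muoll

kut and bowet both end in -t yet inflect differently (kuolt, bowetori), so the final letter is not what conditions the rule; the number of vowels is.
"mul" has 1 vowel. The stems with 1 vowel (kut → kuolt, lef → leolf) insert -ol- after the first vowel.
The other pattern: stems with 2 vowels add -ori.
So mul → muoll.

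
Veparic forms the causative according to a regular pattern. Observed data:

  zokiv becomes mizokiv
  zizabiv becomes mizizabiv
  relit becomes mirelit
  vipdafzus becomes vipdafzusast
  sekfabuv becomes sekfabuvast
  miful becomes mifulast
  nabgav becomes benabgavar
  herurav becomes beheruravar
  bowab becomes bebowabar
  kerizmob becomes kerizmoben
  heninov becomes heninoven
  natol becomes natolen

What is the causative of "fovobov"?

fovoboven

zokiv and sekfabuv both end in -v yet inflect differently (mizokiv, sekfabuvast), so the final letter is not what conditions the rule; the last vowel is.
"fovobov" has last vowel 'o'. The stems whose last vowel is 'o' (kerizmob → kerizmoben, heninov → heninoven, natol → natolen) add -en.
So fovobov → fovoboven.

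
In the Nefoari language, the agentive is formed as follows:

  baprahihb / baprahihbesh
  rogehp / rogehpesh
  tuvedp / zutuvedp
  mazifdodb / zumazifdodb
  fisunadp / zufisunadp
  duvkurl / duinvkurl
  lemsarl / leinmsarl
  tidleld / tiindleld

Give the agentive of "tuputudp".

zutuputudp

rogehp and tuvedp both end in -p yet inflect differently (rogehpesh, zutuvedp), so the final letter is not what conditions the rule; the second-to-last letter is.
"tuputudp" has second-to-last letter 'd'. The stems whose second-to-last letter is 'd' (tuvedp → zutuvedp, mazifdodb → zumazifdodb, fisunadp → zufisunadp) add the prefix zu-.
The other patterns: stems whose second-to-last letter is 'h' add -esh; stems whose second-to-last letter is 'l' or 'r' insert -in- after the first vowel.
So tuputudp → zutuputudp.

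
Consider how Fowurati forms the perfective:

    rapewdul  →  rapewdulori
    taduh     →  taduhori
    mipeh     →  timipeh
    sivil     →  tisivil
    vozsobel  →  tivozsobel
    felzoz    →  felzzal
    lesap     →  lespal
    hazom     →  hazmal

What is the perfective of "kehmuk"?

"kehmuk" has last vowel 'u'. The stems whose last vowel is 'u' (rapewdul → rapewdulori, taduh → taduhori) add -ori.
So kehmuk → kehmukori.

kehmukori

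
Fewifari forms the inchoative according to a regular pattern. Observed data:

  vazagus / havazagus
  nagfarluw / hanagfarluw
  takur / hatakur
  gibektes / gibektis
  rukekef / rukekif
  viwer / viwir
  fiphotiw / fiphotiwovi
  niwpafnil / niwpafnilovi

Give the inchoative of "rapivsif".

rapivsifovi

vazagus and gibektes both end in -s yet inflect differently (havazagus, gibektis), so the final letter is not what conditions the rule; the last vowel is.
"rapivsif" has last vowel 'i'. The stems whose last vowel is 'i' (fiphotiw → fiphotiwovi, niwpafnil → niwpafnilovi) add -ovi.
The other patterns: stems whose last vowel is 'u' add the prefix ha-; stems whose last vowel is 'e' change the last vowel to 'i'.
So rapivsif → rapivsifovi.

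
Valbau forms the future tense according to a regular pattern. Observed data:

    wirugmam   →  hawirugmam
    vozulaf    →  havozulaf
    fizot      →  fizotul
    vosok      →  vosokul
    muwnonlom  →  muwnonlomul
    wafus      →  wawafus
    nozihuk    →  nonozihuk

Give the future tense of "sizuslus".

sisizuslus

wirugmam and muwnonlom both end in -m yet inflect differently (hawirugmam, muwnonlomul), so the final letter is not what conditions the rule; the last vowel is.
"sizuslus" has last vowel 'u'. The stems whose last vowel is 'u' (wafus → wawafus, nozihuk → nonozihuk) repeat the first consonant+vowel as a prefix.
The other patterns: stems whose last vowel is 'a' add the prefix ha-; stems whose last vowel is 'o' add -ul.
So sizuslus → sisizuslus.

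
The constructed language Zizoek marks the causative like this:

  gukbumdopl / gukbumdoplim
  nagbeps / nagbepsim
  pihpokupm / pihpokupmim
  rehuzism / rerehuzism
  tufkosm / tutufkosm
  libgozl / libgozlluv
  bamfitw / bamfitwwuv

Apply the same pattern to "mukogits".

mukogitssuv

pihpokupm and rehuzism both end in -m yet inflect differently (pihpokupmim, rerehuzism), so the final letter is not what conditions the rule; the second-to-last letter is.
"mukogits" has second-to-last letter 't'. The one such stem in the data (bamfitw → bamfitwwuv) doubles the final consonant and adds -uv (as does libgozl), so the same rule applies.
So mukogits → mukogitssuv.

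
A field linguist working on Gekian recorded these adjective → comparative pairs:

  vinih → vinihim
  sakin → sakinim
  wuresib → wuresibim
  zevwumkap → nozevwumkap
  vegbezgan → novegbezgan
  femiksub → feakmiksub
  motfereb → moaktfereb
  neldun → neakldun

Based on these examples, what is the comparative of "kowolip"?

sakin and vegbezgan both end in -n yet inflect differently (sakinim, novegbezgan), so the final letter is not what conditions the rule; the last vowel is.
"kowolip" has last vowel 'i'. The stems whose last vowel is 'i' (vinih → vinihim, sakin → sakinim, wuresib → wuresibim) add -im.
So kowolip → kowolipim.

kowolipim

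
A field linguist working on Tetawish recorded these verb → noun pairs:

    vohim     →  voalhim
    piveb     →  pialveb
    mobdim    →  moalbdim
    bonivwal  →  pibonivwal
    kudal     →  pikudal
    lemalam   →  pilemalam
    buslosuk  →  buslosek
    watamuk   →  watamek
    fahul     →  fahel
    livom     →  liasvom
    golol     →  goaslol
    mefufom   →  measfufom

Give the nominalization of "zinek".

zialnek

vohim and lemalam both end in -m yet inflect differently (voalhim, pilemalam), so the final letter is not what conditions the rule; the last vowel is.
"zinek" has last vowel 'e'. The one such stem in the data (piveb → pialveb) inserts -al- after the first vowel (as do vohim, mobdim), so the same rule applies.
The other patterns: stems whose last vowel is 'a' add the prefix pi-; stems whose last vowel is 'u' change the last vowel to 'e'; stems whose last vowel is 'o' insert -as- after the first vowel.
So zinek → zialnek.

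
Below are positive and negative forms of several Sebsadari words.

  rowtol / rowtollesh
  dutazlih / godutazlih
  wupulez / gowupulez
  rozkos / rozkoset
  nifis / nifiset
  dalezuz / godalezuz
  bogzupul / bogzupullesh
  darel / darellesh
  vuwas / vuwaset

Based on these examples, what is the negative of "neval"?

"neval" ends in -l. The stems ending in -l (darel → darellesh, bogzupul → bogzupullesh, rowtol → rowtollesh) double the final consonant and add -esh.
The other patterns: stems ending in -s add -et; stems ending in -h or -z add the prefix go-.
So neval → nevallesh.

nevallesh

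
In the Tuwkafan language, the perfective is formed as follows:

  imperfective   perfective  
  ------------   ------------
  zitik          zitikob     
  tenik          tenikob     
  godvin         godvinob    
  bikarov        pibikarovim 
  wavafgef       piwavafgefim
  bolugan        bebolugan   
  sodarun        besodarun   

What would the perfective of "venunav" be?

bevenunav

godvin and bolugan both end in -n yet inflect differently (godvinob, bebolugan), so the final letter is not what conditions the rule; the last vowel is.
"venunav" has last vowel 'a'. The one such stem in the data (bolugan → bebolugan) adds the prefix be-, so the same rule applies.
So venunav → bevenunav.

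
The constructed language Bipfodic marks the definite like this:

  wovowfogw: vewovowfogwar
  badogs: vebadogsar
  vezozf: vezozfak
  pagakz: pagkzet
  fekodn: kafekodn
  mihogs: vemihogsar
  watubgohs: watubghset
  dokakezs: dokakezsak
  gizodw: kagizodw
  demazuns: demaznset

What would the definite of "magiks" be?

dokakezs and badogs both end in -s yet inflect differently (dokakezsak, vebadogsar), so the final letter is not what conditions the rule; the second-to-last letter is.
"magiks" has second-to-last letter 'k'. The one such stem in the data (pagakz → pagkzet) deletes the last vowel and adds -et (as do watubgohs, demazuns), so the same rule applies.
So magiks → magkset.

magkset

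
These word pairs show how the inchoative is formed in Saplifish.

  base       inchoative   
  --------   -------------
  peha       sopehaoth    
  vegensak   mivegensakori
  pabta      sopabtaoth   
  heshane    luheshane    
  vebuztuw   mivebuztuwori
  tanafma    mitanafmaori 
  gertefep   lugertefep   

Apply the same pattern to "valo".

mivaloori

pabta and tanafma both end in -a yet inflect differently (sopabtaoth, mitanafmaori), so the final letter is not what conditions the rule; the first letter is.
"valo" begins with v-. The stems beginning with v- (vegensak → mivegensakori, vebuztuw → mivebuztuwori) add mi- … -ori around the stem.
So valo → mivaloori.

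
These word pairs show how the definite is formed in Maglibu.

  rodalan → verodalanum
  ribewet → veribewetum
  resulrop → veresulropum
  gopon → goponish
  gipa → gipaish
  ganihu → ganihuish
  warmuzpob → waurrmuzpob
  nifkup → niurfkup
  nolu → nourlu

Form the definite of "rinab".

rodalan and gopon both end in -n yet inflect differently (verodalanum, goponish), so the final letter is not what conditions the rule; the first letter is.
"rinab" begins with r-. The stems beginning with r- (rodalan → verodalanum, ribewet → veribewetum, resulrop → veresulropum) add ve- … -um around the stem.
The other patterns: stems beginning with g- add -ish; stems beginning with n- or w- insert -ur- after the first vowel.
So rinab → verinabum.

verinabum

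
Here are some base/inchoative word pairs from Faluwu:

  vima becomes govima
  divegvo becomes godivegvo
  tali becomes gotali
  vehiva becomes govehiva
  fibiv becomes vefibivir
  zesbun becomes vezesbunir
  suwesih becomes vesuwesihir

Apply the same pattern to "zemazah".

tali and fibiv both have last vowel 'i' yet inflect differently (gotali, vefibivir), so the last vowel is not what conditions the rule; whether the stem ends in a vowel or a consonant is.
"zemazah" ends in a consonant. The stems ending in a consonant (fibiv → vefibivir, zesbun → vezesbunir, suwesih → vesuwesihir) add ve- … -ir around the stem.
The other pattern: stems ending in a vowel add the prefix go-.
So zemazah → vezemazahir.

vezemazahir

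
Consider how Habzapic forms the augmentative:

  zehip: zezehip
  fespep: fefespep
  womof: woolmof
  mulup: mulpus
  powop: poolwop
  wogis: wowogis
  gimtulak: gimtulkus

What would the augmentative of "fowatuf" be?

fowatfus

"fowatuf" has last vowel 'u'. The one such stem in the data (mulup → mulpus) deletes the last vowel and adds -us (as does gimtulak), so the same rule applies.
The other patterns: stems whose last vowel is 'o' insert -ol- after the first vowel; stems whose last vowel is 'e' or 'i' repeat the first consonant+vowel as a prefix.
So fowatuf → fowatfus.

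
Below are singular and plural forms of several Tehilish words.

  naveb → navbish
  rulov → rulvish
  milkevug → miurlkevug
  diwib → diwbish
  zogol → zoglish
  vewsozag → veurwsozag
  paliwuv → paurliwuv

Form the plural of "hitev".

"hitev" has 2 vowels. The stems with 2 vowels (naveb → navbish, rulov → rulvish, diwib → diwbish) delete the last vowel and add -ish.
So hitev → hitvish.

hitvish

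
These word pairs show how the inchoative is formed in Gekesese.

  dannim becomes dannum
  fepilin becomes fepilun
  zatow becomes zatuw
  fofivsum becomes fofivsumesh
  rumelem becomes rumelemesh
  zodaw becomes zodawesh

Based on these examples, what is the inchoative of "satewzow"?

satewzuw

"satewzow" has last vowel 'o'. The one such stem in the data (zatow → zatuw) changes the last vowel to 'u' (as do dannim, fepilin), so the same rule applies.
So satewzow → satewzuw.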